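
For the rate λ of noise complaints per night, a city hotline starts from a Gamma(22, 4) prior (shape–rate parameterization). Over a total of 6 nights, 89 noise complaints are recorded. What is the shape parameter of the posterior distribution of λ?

Total count 89 over total exposure 6 nights.
By Gamma–Poisson conjugacy, the posterior is Gamma(α + Σx, β + Σt) = Gamma(22 + 89, 4 + 6) = Gamma(111, 10).

111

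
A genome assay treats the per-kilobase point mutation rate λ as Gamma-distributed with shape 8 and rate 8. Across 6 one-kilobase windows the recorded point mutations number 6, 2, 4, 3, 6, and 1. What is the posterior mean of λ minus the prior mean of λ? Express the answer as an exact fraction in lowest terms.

8/7

Total count: 6 + 2 + 4 + 3 + 6 + 1 = 22.
Total exposure: 6 kilobases.
Conjugate update: add total count to the shape and total exposure to the rate, giving Gamma(30, 14).
Posterior mean = 30/14 = 15/7; prior mean = 8/8 = 1. Difference = 15/7 − 1 = 8/7.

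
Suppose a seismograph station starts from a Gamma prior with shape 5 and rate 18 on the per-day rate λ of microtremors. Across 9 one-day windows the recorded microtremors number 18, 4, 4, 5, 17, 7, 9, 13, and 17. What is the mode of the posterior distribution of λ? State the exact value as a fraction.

Total count: 18 + 4 + 4 + 5 + 17 + 7 + 9 + 13 + 17 = 94.
Total exposure: 9 days.
By Gamma–Poisson conjugacy, the posterior is Gamma(α + Σx, β + Σt) = Gamma(5 + 94, 18 + 9) = Gamma(99, 27).
Posterior mode = (α'−1)/β' = 98/27.

98/27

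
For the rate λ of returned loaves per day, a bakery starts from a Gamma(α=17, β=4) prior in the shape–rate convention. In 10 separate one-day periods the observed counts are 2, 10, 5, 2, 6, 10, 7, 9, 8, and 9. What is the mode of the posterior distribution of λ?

Total count: 2 + 10 + 5 + 2 + 6 + 10 + 7 + 9 + 8 + 9 = 68.
Total exposure: 10 days.
Gamma(α, β) with Poisson data over total exposure Σt gives posterior Gamma(α+Σx, β+Σt) = Gamma(85, 14).
Posterior mode = (α'−1)/β' = 84/14 = 6.

6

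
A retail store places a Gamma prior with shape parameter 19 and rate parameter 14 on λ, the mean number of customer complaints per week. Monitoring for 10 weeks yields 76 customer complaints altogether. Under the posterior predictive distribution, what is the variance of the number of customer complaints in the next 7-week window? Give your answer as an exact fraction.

Total count 76 over total exposure 10 weeks.
Gamma(α, β) with Poisson data over total exposure Σt gives posterior Gamma(α+Σx, β+Σt) = Gamma(95, 24).
The posterior predictive for a window of length T is Negative Binomial with variance T·α'·(β'+T)/β'² = 7·95·31/576 = 20615/576.

20615/576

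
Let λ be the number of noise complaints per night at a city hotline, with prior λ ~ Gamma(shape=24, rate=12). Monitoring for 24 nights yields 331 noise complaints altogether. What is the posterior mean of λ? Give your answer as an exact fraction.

Total count 331 over total exposure 24 nights.
Conjugate update: add total count to the shape and total exposure to the rate, giving Gamma(355, 36).
Posterior mean = α'/β' = 355/36.

355/36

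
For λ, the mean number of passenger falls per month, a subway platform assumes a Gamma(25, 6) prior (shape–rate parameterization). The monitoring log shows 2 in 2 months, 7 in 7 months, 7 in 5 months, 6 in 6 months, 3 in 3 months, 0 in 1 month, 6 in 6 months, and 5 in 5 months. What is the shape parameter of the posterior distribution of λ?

61

Total count: 2 + 7 + 7 + 6 + 3 + 0 + 6 + 5 = 36.
Total exposure: 2 + 7 + 5 + 6 + 3 + 1 + 6 + 5 = 35 months.
Gamma(α, β) with Poisson data over total exposure Σt gives posterior Gamma(α+Σx, β+Σt) = Gamma(61, 41).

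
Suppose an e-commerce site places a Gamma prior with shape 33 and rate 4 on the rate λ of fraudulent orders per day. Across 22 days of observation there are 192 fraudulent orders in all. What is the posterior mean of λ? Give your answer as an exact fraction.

Total count 192 over total exposure 22 days.
Conjugate update: add total count to the shape and total exposure to the rate, giving Gamma(225, 26).
Posterior mean = α'/β' = 225/26.

225/26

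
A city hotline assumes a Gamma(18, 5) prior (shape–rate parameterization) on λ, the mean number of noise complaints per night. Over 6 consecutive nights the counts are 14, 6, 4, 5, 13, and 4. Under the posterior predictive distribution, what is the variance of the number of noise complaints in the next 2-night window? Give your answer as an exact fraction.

Total count: 14 + 6 + 4 + 5 + 13 + 4 = 46.
Total exposure: 6 nights.
Conjugate update: add total count to the shape and total exposure to the rate, giving Gamma(64, 11).
The posterior predictive for a window of length T is Negative Binomial with variance T·α'·(β'+T)/β'² = 2·64·13/121 = 1664/121.

1664/121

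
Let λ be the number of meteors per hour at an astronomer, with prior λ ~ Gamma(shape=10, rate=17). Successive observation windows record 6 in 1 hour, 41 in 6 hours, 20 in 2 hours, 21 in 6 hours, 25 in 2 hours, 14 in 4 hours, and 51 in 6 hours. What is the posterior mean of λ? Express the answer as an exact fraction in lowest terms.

Total count: 6 + 41 + 20 + 21 + 25 + 14 + 51 = 178.
Total exposure: 1 + 6 + 2 + 6 + 2 + 4 + 6 = 27 hours.
Posterior: α' = 10 + 178 = 188, β' = 17 + 27 = 44.
Posterior mean = α'/β' = 188/44 = 47/11.

47/11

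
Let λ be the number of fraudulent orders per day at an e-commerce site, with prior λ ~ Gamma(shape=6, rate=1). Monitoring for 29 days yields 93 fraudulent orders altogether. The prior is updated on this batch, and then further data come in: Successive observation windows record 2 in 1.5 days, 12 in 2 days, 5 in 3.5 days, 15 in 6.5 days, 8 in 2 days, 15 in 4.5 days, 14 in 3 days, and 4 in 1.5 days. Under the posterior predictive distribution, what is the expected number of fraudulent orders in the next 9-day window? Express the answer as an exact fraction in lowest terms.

Total count 93 over total exposure 29 days.
After the first batch: Gamma(6 + 93, 1 + 29) = Gamma(99, 30).
Total count: 2 + 12 + 5 + 15 + 8 + 15 + 14 + 4 = 75.
Total exposure: 1.5 + 2 + 3.5 + 6.5 + 2 + 4.5 + 3 + 1.5 = 24.5 days.
After the second batch: Gamma(99 + 75, 30 + 24.5) = Gamma(174, 109/2).
Predictive mean over a 9-day window = T·E[λ|data] = 9·174/(109/2) = 3132/109.

3132/109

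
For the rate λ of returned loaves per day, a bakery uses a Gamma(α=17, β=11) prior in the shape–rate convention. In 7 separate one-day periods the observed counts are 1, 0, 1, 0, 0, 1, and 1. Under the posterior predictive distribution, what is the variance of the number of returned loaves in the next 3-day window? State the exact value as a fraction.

49/12

Total count: 1 + 0 + 1 + 0 + 0 + 1 + 1 = 4.
Total exposure: 7 days.
Gamma(α, β) with Poisson data over total exposure Σt gives posterior Gamma(α+Σx, β+Σt) = Gamma(21, 18).
The posterior predictive for a window of length T is Negative Binomial with variance T·α'·(β'+T)/β'² = 3·21·21/324 = 49/12.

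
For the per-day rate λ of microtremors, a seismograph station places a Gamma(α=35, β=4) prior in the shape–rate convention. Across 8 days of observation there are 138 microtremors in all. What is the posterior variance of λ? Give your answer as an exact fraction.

173/144

Total count 138 over total exposure 8 days.
By Gamma–Poisson conjugacy, the posterior is Gamma(α + Σx, β + Σt) = Gamma(35 + 138, 4 + 8) = Gamma(173, 12).
Posterior variance = α'/β'² = 173/144.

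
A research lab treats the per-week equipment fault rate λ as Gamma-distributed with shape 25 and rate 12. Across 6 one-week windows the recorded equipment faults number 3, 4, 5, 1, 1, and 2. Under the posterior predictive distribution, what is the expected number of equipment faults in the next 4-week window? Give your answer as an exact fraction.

Total count: 3 + 4 + 5 + 1 + 1 + 2 = 16.
Total exposure: 6 weeks.
The Gamma prior is conjugate for the Poisson rate, so λ | data ~ Gamma(25+16, 12+6) = Gamma(41, 18).
Predictive mean over a 4-week window = T·E[λ|data] = 4·41/18 = 82/9.

82/9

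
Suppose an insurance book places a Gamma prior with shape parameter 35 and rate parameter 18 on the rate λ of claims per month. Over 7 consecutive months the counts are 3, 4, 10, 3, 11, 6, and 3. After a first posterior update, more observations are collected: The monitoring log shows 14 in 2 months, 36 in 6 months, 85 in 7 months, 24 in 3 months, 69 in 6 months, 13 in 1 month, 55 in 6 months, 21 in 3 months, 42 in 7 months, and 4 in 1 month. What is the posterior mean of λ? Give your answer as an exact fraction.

438/67

Total count: 3 + 4 + 10 + 3 + 11 + 6 + 3 = 40.
Total exposure: 7 months.
After the first batch: Gamma(35 + 40, 18 + 7) = Gamma(75, 25).
Total count: 14 + 36 + 85 + 24 + 69 + 13 + 55 + 21 + 42 + 4 = 363.
Total exposure: 2 + 6 + 7 + 3 + 6 + 1 + 6 + 3 + 7 + 1 = 42 months.
After the second batch: Gamma(75 + 363, 25 + 42) = Gamma(438, 67).
Posterior mean = α'/β' = 438/67.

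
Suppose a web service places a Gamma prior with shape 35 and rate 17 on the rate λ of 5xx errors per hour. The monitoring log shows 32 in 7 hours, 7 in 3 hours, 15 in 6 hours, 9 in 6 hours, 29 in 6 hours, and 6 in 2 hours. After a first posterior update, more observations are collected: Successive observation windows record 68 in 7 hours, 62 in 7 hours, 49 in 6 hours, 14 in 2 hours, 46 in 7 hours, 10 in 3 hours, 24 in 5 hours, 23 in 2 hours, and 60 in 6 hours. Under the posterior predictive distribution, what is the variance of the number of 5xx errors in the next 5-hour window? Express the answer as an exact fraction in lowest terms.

Total count: 32 + 7 + 15 + 9 + 29 + 6 = 98.
Total exposure: 7 + 3 + 6 + 6 + 6 + 2 = 30 hours.
After the first batch: Gamma(35 + 98, 17 + 30) = Gamma(133, 47).
Total count: 68 + 62 + 49 + 14 + 46 + 10 + 24 + 23 + 60 = 356.
Total exposure: 7 + 7 + 6 + 2 + 7 + 3 + 5 + 2 + 6 = 45 hours.
After the second batch: Gamma(133 + 356, 47 + 45) = Gamma(489, 92).
The posterior predictive for a window of length T is Negative Binomial with variance T·α'·(β'+T)/β'² = 5·489·97/8464 = 237165/8464.

237165/8464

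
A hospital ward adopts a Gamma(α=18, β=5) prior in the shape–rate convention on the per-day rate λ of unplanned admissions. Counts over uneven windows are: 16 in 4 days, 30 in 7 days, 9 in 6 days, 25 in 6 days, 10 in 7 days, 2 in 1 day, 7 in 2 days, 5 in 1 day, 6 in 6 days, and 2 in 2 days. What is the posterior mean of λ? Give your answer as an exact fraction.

130/47

Total count: 16 + 30 + 9 + 25 + 10 + 2 + 7 + 5 + 6 + 2 = 112.
Total exposure: 4 + 7 + 6 + 6 + 7 + 1 + 2 + 1 + 6 + 2 = 42 days.
Posterior: α' = 18 + 112 = 130, β' = 5 + 42 = 47.
Posterior mean = α'/β' = 130/47.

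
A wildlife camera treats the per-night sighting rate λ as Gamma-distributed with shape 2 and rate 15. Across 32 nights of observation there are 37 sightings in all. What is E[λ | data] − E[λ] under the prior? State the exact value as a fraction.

491/705

Total count 37 over total exposure 32 nights.
The Gamma prior is conjugate for the Poisson rate, so λ | data ~ Gamma(2+37, 15+32) = Gamma(39, 47).
Posterior mean = 39/47 = 39/47; prior mean = 2/15 = 2/15. Difference = 39/47 − 2/15 = 491/705.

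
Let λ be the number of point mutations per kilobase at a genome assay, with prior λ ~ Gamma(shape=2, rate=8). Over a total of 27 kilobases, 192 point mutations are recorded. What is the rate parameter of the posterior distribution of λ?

Total count 192 over total exposure 27 kilobases.
Gamma(α, β) with Poisson data over total exposure Σt gives posterior Gamma(α+Σx, β+Σt) = Gamma(194, 35).

35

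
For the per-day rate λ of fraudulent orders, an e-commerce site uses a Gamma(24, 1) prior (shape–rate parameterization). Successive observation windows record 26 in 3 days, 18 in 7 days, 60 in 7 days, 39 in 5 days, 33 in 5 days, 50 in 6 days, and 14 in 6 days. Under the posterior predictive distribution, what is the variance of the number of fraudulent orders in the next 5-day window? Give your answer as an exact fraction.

297/8

Total count: 26 + 18 + 60 + 39 + 33 + 50 + 14 = 240.
Total exposure: 3 + 7 + 7 + 5 + 5 + 6 + 6 = 39 days.
Conjugate update: add total count to the shape and total exposure to the rate, giving Gamma(264, 40).
The posterior predictive for a window of length T is Negative Binomial with variance T·α'·(β'+T)/β'² = 5·264·45/1600 = 297/8.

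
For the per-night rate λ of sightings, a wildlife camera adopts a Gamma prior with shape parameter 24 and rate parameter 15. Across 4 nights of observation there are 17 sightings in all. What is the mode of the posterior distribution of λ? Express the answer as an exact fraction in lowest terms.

40/19

Total count 17 over total exposure 4 nights.
Gamma(α, β) with Poisson data over total exposure Σt gives posterior Gamma(α+Σx, β+Σt) = Gamma(41, 19).
Posterior mode = (α'−1)/β' = 40/19.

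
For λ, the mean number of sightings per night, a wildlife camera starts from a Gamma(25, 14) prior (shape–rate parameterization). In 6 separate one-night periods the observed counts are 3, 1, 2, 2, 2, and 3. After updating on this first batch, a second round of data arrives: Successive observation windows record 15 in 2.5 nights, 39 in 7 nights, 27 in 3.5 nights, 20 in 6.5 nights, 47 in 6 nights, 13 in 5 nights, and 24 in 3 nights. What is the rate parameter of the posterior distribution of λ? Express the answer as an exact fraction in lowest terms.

Total count: 3 + 1 + 2 + 2 + 2 + 3 = 13.
Total exposure: 6 nights.
After the first batch: Gamma(25 + 13, 14 + 6) = Gamma(38, 20).
Total count: 15 + 39 + 27 + 20 + 47 + 13 + 24 = 185.
Total exposure: 2.5 + 7 + 3.5 + 6.5 + 6 + 5 + 3 = 33.5 nights.
After the second batch: Gamma(38 + 185, 20 + 33.5) = Gamma(223, 107/2).

107/2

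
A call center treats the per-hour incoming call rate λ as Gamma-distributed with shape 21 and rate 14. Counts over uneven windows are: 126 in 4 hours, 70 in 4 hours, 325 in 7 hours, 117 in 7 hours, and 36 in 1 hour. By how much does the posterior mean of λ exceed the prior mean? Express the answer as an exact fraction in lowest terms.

1279/74

Total count: 126 + 70 + 325 + 117 + 36 = 674.
Total exposure: 4 + 4 + 7 + 7 + 1 = 23 hours.
Gamma(α, β) with Poisson data over total exposure Σt gives posterior Gamma(α+Σx, β+Σt) = Gamma(695, 37).
Posterior mean = 695/37 = 695/37; prior mean = 21/14 = 3/2. Difference = 695/37 − 3/2 = 1279/74.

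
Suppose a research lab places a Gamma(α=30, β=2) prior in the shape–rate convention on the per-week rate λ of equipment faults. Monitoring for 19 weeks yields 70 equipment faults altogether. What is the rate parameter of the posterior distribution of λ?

21

Total count 70 over total exposure 19 weeks.
By Gamma–Poisson conjugacy, the posterior is Gamma(α + Σx, β + Σt) = Gamma(30 + 70, 2 + 19) = Gamma(100, 21).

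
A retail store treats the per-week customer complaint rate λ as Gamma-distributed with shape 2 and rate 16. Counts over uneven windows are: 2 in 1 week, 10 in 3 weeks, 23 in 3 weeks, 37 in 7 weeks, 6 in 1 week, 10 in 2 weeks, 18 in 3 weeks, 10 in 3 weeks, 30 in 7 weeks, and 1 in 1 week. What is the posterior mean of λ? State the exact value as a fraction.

Total count: 2 + 10 + 23 + 37 + 6 + 10 + 18 + 10 + 30 + 1 = 147.
Total exposure: 1 + 3 + 3 + 7 + 1 + 2 + 3 + 3 + 7 + 1 = 31 weeks.
Conjugate update: add total count to the shape and total exposure to the rate, giving Gamma(149, 47).
Posterior mean = α'/β' = 149/47.

149/47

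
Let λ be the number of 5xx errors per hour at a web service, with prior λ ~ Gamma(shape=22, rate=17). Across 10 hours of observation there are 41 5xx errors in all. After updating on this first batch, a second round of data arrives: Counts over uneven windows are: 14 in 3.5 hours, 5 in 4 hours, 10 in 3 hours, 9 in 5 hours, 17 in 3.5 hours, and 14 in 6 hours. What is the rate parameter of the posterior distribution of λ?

52

Total count 41 over total exposure 10 hours.
After the first batch: Gamma(22 + 41, 17 + 10) = Gamma(63, 27).
Total count: 14 + 5 + 10 + 9 + 17 + 14 = 69.
Total exposure: 3.5 + 4 + 3 + 5 + 3.5 + 6 = 25 hours.
After the second batch: Gamma(63 + 69, 27 + 25) = Gamma(132, 52).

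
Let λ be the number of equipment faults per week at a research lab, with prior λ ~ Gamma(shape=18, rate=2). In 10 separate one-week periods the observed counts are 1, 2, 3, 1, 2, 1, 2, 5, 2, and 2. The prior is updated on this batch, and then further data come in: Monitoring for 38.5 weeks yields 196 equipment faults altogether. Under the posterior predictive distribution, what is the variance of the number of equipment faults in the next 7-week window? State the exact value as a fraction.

Total count: 1 + 2 + 3 + 1 + 2 + 1 + 2 + 5 + 2 + 2 = 21.
Total exposure: 10 weeks.
After the first batch: Gamma(18 + 21, 2 + 10) = Gamma(39, 12).
Total count 196 over total exposure 38.5 weeks.
After the second batch: Gamma(39 + 196, 12 + 38.5) = Gamma(235, 101/2).
The posterior predictive for a window of length T is Negative Binomial with variance T·α'·(β'+T)/β'² = 7·235·(115/2)/(10201/4) = 378350/10201.

378350/10201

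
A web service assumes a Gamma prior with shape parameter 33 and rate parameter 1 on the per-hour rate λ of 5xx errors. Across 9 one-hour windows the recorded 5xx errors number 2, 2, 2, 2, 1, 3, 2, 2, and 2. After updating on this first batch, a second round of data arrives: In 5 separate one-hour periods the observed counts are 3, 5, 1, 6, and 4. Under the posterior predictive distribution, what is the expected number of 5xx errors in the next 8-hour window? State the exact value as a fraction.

112/3

Total count: 2 + 2 + 2 + 2 + 1 + 3 + 2 + 2 + 2 = 18.
Total exposure: 9 hours.
After the first batch: Gamma(33 + 18, 1 + 9) = Gamma(51, 10).
Total count: 3 + 5 + 1 + 6 + 4 = 19.
Total exposure: 5 hours.
After the second batch: Gamma(51 + 19, 10 + 5) = Gamma(70, 15).
Predictive mean over an 8-hour window = T·E[λ|data] = 8·70/15 = 112/3.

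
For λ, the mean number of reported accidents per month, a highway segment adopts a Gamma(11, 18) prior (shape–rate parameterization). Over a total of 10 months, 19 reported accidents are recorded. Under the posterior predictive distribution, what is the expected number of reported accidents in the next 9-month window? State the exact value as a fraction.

135/14

Total count 19 over total exposure 10 months.
Conjugate update: add total count to the shape and total exposure to the rate, giving Gamma(30, 28).
Predictive mean over a 9-month window = T·E[λ|data] = 9·30/28 = 135/14.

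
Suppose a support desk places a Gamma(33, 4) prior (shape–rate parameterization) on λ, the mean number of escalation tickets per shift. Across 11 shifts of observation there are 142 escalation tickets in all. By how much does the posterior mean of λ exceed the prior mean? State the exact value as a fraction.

Total count 142 over total exposure 11 shifts.
Gamma(α, β) with Poisson data over total exposure Σt gives posterior Gamma(α+Σx, β+Σt) = Gamma(175, 15).
Posterior mean = 175/15 = 35/3; prior mean = 33/4 = 33/4. Difference = 35/3 − 33/4 = 41/12.

41/12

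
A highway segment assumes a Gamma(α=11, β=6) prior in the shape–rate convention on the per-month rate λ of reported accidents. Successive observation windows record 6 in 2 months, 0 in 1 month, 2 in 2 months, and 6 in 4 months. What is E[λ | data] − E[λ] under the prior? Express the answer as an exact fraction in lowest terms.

Total count: 6 + 0 + 2 + 6 = 14.
Total exposure: 2 + 1 + 2 + 4 = 9 months.
Gamma(α, β) with Poisson data over total exposure Σt gives posterior Gamma(α+Σx, β+Σt) = Gamma(25, 15).
Posterior mean = 25/15 = 5/3; prior mean = 11/6 = 11/6. Difference = 5/3 − 11/6 = -1/6.

-1/6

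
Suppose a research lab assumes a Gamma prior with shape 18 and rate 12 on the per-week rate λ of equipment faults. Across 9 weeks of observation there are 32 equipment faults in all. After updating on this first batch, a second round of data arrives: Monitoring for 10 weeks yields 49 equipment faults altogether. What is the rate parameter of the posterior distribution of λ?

31

Total count 32 over total exposure 9 weeks.
After the first batch: Gamma(18 + 32, 12 + 9) = Gamma(50, 21).
Total count 49 over total exposure 10 weeks.
After the second batch: Gamma(50 + 49, 21 + 10) = Gamma(99, 31).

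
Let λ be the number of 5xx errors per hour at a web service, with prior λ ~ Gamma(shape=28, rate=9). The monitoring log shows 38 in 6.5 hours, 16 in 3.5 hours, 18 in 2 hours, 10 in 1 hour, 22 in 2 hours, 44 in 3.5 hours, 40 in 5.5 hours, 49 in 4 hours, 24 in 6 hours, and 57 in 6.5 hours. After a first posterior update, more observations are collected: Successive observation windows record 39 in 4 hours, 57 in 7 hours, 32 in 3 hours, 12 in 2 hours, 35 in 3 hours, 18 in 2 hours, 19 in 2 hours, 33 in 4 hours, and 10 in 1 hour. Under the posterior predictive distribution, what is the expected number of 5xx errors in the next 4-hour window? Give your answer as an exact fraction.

Total count: 38 + 16 + 18 + 10 + 22 + 44 + 40 + 49 + 24 + 57 = 318.
Total exposure: 6.5 + 3.5 + 2 + 1 + 2 + 3.5 + 5.5 + 4 + 6 + 6.5 = 40.5 hours.
After the first batch: Gamma(28 + 318, 9 + 40.5) = Gamma(346, 99/2).
Total count: 39 + 57 + 32 + 12 + 35 + 18 + 19 + 33 + 10 = 255.
Total exposure: 4 + 7 + 3 + 2 + 3 + 2 + 2 + 4 + 1 = 28 hours.
After the second batch: Gamma(346 + 255, 99/2 + 28) = Gamma(601, 155/2).
Predictive mean over a 4-hour window = T·E[λ|data] = 4·601/(155/2) = 4808/155.

4808/155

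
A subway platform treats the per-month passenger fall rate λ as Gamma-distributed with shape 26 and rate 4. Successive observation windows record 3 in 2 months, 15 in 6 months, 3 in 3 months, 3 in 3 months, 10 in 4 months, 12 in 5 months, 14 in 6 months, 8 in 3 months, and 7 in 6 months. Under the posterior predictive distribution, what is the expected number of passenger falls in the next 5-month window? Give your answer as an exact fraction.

505/42

Total count: 3 + 15 + 3 + 3 + 10 + 12 + 14 + 8 + 7 = 75.
Total exposure: 2 + 6 + 3 + 3 + 4 + 5 + 6 + 3 + 6 = 38 months.
Conjugate update: add total count to the shape and total exposure to the rate, giving Gamma(101, 42).
Predictive mean over a 5-month window = T·E[λ|data] = 5·101/42 = 505/42.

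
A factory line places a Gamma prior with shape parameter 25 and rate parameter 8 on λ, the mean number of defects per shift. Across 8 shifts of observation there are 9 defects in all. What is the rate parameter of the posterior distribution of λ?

16

Total count 9 over total exposure 8 shifts.
Posterior: α' = 25 + 9 = 34, β' = 8 + 8 = 16.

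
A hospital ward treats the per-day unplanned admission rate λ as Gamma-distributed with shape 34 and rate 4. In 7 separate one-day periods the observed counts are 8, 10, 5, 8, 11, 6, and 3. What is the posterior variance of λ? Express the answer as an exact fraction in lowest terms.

Total count: 8 + 10 + 5 + 8 + 11 + 6 + 3 = 51.
Total exposure: 7 days.
The Gamma prior is conjugate for the Poisson rate, so λ | data ~ Gamma(34+51, 4+7) = Gamma(85, 11).
Posterior variance = α'/β'² = 85/121.

85/121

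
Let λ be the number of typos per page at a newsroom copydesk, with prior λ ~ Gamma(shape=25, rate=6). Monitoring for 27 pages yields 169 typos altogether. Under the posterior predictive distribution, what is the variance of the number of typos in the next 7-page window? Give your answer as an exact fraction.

Total count 169 over total exposure 27 pages.
Gamma(α, β) with Poisson data over total exposure Σt gives posterior Gamma(α+Σx, β+Σt) = Gamma(194, 33).
The posterior predictive for a window of length T is Negative Binomial with variance T·α'·(β'+T)/β'² = 7·194·40/1089 = 54320/1089.

54320/1089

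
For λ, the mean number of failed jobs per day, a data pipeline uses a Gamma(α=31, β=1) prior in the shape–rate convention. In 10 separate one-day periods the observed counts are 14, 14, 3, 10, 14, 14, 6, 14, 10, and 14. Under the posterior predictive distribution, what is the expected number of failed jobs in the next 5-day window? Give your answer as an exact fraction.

720/11

Total count: 14 + 14 + 3 + 10 + 14 + 14 + 6 + 14 + 10 + 14 = 113.
Total exposure: 10 days.
By Gamma–Poisson conjugacy, the posterior is Gamma(α + Σx, β + Σt) = Gamma(31 + 113, 1 + 10) = Gamma(144, 11).
Predictive mean over a 5-day window = T·E[λ|data] = 5·144/11 = 720/11.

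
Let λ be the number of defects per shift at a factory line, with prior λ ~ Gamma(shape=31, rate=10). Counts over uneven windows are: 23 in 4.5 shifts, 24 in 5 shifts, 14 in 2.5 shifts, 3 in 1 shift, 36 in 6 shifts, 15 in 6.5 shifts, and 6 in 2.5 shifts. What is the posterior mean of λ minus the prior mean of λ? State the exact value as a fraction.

9/10

Total count: 23 + 24 + 14 + 3 + 36 + 15 + 6 = 121.
Total exposure: 4.5 + 5 + 2.5 + 1 + 6 + 6.5 + 2.5 = 28 shifts.
By Gamma–Poisson conjugacy, the posterior is Gamma(α + Σx, β + Σt) = Gamma(31 + 121, 10 + 28) = Gamma(152, 38).
Posterior mean = 152/38 = 4; prior mean = 31/10 = 31/10. Difference = 4 − 31/10 = 9/10.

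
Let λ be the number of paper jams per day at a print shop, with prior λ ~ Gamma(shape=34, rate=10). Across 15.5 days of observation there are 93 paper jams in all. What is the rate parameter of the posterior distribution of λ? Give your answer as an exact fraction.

51/2

Total count 93 over total exposure 15.5 days.
The Gamma prior is conjugate for the Poisson rate, so λ | data ~ Gamma(34+93, 10+15.5) = Gamma(127, 51/2).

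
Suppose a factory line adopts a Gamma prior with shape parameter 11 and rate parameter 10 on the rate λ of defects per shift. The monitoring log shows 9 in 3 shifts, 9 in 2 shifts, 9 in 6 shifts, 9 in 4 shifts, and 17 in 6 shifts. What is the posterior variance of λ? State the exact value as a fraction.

64/961

Total count: 9 + 9 + 9 + 9 + 17 = 53.
Total exposure: 3 + 2 + 6 + 4 + 6 = 21 shifts.
The Gamma prior is conjugate for the Poisson rate, so λ | data ~ Gamma(11+53, 10+21) = Gamma(64, 31).
Posterior variance = α'/β'² = 64/961.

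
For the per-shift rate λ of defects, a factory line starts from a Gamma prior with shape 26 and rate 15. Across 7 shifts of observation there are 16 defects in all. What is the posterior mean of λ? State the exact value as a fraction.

Total count 16 over total exposure 7 shifts.
Posterior: α' = 26 + 16 = 42, β' = 15 + 7 = 22.
Posterior mean = α'/β' = 42/22 = 21/11.

21/11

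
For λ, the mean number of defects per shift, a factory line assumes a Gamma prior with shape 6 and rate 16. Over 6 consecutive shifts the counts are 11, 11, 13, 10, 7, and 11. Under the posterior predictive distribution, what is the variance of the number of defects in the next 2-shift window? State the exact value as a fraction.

Total count: 11 + 11 + 13 + 10 + 7 + 11 = 63.
Total exposure: 6 shifts.
Gamma(α, β) with Poisson data over total exposure Σt gives posterior Gamma(α+Σx, β+Σt) = Gamma(69, 22).
The posterior predictive for a window of length T is Negative Binomial with variance T·α'·(β'+T)/β'² = 2·69·24/484 = 828/121.

828/121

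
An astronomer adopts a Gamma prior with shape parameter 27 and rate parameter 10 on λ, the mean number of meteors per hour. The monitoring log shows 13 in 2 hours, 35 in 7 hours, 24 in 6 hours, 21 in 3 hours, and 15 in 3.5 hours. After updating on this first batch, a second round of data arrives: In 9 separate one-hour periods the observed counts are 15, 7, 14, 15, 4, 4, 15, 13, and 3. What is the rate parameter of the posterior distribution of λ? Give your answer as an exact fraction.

81/2

Total count: 13 + 35 + 24 + 21 + 15 = 108.
Total exposure: 2 + 7 + 6 + 3 + 3.5 = 21.5 hours.
After the first batch: Gamma(27 + 108, 10 + 21.5) = Gamma(135, 63/2).
Total count: 15 + 7 + 14 + 15 + 4 + 4 + 15 + 13 + 3 = 90.
Total exposure: 9 hours.
After the second batch: Gamma(135 + 90, 63/2 + 9) = Gamma(225, 81/2).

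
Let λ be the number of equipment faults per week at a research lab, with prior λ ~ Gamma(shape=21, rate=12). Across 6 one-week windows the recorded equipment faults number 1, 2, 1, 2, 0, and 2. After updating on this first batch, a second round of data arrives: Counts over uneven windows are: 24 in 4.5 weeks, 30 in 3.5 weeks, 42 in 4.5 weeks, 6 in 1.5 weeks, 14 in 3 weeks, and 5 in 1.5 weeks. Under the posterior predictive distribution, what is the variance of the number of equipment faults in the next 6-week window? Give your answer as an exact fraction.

153000/5329

Total count: 1 + 2 + 1 + 2 + 0 + 2 = 8.
Total exposure: 6 weeks.
After the first batch: Gamma(21 + 8, 12 + 6) = Gamma(29, 18).
Total count: 24 + 30 + 42 + 6 + 14 + 5 = 121.
Total exposure: 4.5 + 3.5 + 4.5 + 1.5 + 3 + 1.5 = 18.5 weeks.
After the second batch: Gamma(29 + 121, 18 + 18.5) = Gamma(150, 73/2).
The posterior predictive for a window of length T is Negative Binomial with variance T·α'·(β'+T)/β'² = 6·150·(85/2)/(5329/4) = 153000/5329.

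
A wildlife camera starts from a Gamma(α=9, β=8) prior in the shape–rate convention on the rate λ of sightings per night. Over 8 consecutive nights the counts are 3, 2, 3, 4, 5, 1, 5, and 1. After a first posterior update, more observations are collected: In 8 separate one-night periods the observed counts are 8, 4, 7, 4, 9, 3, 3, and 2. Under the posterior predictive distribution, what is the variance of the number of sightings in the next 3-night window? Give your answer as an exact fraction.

Total count: 3 + 2 + 3 + 4 + 5 + 1 + 5 + 1 = 24.
Total exposure: 8 nights.
After the first batch: Gamma(9 + 24, 8 + 8) = Gamma(33, 16).
Total count: 8 + 4 + 7 + 4 + 9 + 3 + 3 + 2 = 40.
Total exposure: 8 nights.
After the second batch: Gamma(33 + 40, 16 + 8) = Gamma(73, 24).
The posterior predictive for a window of length T is Negative Binomial with variance T·α'·(β'+T)/β'² = 3·73·27/576 = 657/64.

657/64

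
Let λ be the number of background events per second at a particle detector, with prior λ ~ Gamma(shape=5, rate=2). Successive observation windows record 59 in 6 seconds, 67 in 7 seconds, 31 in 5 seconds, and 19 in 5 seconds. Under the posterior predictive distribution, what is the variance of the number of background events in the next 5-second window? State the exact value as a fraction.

Total count: 59 + 67 + 31 + 19 = 176.
Total exposure: 6 + 7 + 5 + 5 = 23 seconds.
The Gamma prior is conjugate for the Poisson rate, so λ | data ~ Gamma(5+176, 2+23) = Gamma(181, 25).
The posterior predictive for a window of length T is Negative Binomial with variance T·α'·(β'+T)/β'² = 5·181·30/625 = 1086/25.

1086/25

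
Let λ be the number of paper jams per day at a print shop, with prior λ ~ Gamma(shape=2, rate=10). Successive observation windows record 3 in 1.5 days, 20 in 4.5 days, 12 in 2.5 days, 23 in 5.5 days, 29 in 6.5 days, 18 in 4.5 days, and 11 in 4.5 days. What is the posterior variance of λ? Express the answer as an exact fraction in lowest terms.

Total count: 3 + 20 + 12 + 23 + 29 + 18 + 11 = 116.
Total exposure: 1.5 + 4.5 + 2.5 + 5.5 + 6.5 + 4.5 + 4.5 = 29.5 days.
The Gamma prior is conjugate for the Poisson rate, so λ | data ~ Gamma(2+116, 10+29.5) = Gamma(118, 79/2).
Posterior variance = α'/β'² = 118/(6241/4) = 472/6241.

472/6241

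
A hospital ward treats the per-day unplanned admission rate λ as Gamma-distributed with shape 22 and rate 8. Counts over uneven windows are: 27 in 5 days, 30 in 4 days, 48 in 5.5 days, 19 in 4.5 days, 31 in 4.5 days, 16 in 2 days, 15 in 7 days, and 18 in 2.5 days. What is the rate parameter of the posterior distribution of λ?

Total count: 27 + 30 + 48 + 19 + 31 + 16 + 15 + 18 = 204.
Total exposure: 5 + 4 + 5.5 + 4.5 + 4.5 + 2 + 7 + 2.5 = 35 days.
Posterior: α' = 22 + 204 = 226, β' = 8 + 35 = 43.

43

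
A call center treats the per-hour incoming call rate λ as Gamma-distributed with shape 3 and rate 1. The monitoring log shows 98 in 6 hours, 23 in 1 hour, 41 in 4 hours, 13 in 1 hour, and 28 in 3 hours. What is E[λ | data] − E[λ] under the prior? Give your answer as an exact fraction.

Total count: 98 + 23 + 41 + 13 + 28 = 203.
Total exposure: 6 + 1 + 4 + 1 + 3 = 15 hours.
By Gamma–Poisson conjugacy, the posterior is Gamma(α + Σx, β + Σt) = Gamma(3 + 203, 1 + 15) = Gamma(206, 16).
Posterior mean = 206/16 = 103/8; prior mean = 3/1 = 3. Difference = 103/8 − 3 = 79/8.

79/8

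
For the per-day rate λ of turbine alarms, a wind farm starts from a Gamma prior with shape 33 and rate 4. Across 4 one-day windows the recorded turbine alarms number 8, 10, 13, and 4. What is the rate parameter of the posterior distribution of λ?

Total count: 8 + 10 + 13 + 4 = 35.
Total exposure: 4 days.
Posterior: α' = 33 + 35 = 68, β' = 4 + 4 = 8.

8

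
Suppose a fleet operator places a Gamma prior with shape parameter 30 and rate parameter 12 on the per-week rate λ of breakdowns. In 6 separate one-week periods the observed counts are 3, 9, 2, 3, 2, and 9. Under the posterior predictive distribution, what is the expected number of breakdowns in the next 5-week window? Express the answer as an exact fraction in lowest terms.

Total count: 3 + 9 + 2 + 3 + 2 + 9 = 28.
Total exposure: 6 weeks.
Gamma(α, β) with Poisson data over total exposure Σt gives posterior Gamma(α+Σx, β+Σt) = Gamma(58, 18).
Predictive mean over a 5-week window = T·E[λ|data] = 5·58/18 = 145/9.

145/9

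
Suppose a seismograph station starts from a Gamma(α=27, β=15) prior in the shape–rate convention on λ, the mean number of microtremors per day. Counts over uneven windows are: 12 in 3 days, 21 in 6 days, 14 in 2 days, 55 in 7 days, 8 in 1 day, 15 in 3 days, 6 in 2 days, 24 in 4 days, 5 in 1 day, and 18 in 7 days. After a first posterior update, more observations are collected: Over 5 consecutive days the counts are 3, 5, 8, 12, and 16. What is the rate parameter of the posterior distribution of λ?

Total count: 12 + 21 + 14 + 55 + 8 + 15 + 6 + 24 + 5 + 18 = 178.
Total exposure: 3 + 6 + 2 + 7 + 1 + 3 + 2 + 4 + 1 + 7 = 36 days.
After the first batch: Gamma(27 + 178, 15 + 36) = Gamma(205, 51).
Total count: 3 + 5 + 8 + 12 + 16 = 44.
Total exposure: 5 days.
After the second batch: Gamma(205 + 44, 51 + 5) = Gamma(249, 56).

56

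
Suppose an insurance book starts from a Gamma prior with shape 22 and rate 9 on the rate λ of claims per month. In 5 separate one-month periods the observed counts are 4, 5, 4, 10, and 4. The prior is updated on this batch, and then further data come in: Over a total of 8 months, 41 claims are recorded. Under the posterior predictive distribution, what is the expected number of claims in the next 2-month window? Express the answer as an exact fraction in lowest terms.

90/11

Total count: 4 + 5 + 4 + 10 + 4 = 27.
Total exposure: 5 months.
After the first batch: Gamma(22 + 27, 9 + 5) = Gamma(49, 14).
Total count 41 over total exposure 8 months.
After the second batch: Gamma(49 + 41, 14 + 8) = Gamma(90, 22).
Predictive mean over a 2-month window = T·E[λ|data] = 2·90/22 = 90/11.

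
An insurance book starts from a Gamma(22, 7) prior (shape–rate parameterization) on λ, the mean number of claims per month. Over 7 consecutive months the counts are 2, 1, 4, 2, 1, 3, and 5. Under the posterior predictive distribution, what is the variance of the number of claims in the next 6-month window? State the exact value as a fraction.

1200/49

Total count: 2 + 1 + 4 + 2 + 1 + 3 + 5 = 18.
Total exposure: 7 months.
Posterior: α' = 22 + 18 = 40, β' = 7 + 7 = 14.
The posterior predictive for a window of length T is Negative Binomial with variance T·α'·(β'+T)/β'² = 6·40·20/196 = 1200/49.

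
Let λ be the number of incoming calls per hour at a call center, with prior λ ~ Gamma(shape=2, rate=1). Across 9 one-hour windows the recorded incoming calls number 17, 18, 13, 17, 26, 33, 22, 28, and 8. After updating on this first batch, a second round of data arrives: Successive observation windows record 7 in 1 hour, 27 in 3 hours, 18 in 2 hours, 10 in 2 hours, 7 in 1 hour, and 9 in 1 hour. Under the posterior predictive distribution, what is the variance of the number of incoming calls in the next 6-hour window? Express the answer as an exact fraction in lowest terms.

5109/50

Total count: 17 + 18 + 13 + 17 + 26 + 33 + 22 + 28 + 8 = 182.
Total exposure: 9 hours.
After the first batch: Gamma(2 + 182, 1 + 9) = Gamma(184, 10).
Total count: 7 + 27 + 18 + 10 + 7 + 9 = 78.
Total exposure: 1 + 3 + 2 + 2 + 1 + 1 = 10 hours.
After the second batch: Gamma(184 + 78, 10 + 10) = Gamma(262, 20).
The posterior predictive for a window of length T is Negative Binomial with variance T·α'·(β'+T)/β'² = 6·262·26/400 = 5109/50.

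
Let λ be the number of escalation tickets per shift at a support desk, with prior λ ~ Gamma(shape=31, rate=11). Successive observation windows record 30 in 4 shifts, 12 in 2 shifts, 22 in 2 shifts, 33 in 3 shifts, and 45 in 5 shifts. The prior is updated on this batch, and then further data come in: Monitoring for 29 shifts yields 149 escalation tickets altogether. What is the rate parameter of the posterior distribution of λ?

Total count: 30 + 12 + 22 + 33 + 45 = 142.
Total exposure: 4 + 2 + 2 + 3 + 5 = 16 shifts.
After the first batch: Gamma(31 + 142, 11 + 16) = Gamma(173, 27).
Total count 149 over total exposure 29 shifts.
After the second batch: Gamma(173 + 149, 27 + 29) = Gamma(322, 56).

56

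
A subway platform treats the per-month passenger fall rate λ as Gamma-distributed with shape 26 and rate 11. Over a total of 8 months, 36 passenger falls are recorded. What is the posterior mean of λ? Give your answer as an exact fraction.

Total count 36 over total exposure 8 months.
Gamma(α, β) with Poisson data over total exposure Σt gives posterior Gamma(α+Σx, β+Σt) = Gamma(62, 19).
Posterior mean = α'/β' = 62/19.

62/19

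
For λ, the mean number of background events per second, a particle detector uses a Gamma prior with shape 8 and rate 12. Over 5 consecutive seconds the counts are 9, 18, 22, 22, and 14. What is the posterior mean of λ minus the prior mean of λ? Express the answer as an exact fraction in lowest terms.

245/51

Total count: 9 + 18 + 22 + 22 + 14 = 85.
Total exposure: 5 seconds.
Posterior: α' = 8 + 85 = 93, β' = 12 + 5 = 17.
Posterior mean = 93/17 = 93/17; prior mean = 8/12 = 2/3. Difference = 93/17 − 2/3 = 245/51.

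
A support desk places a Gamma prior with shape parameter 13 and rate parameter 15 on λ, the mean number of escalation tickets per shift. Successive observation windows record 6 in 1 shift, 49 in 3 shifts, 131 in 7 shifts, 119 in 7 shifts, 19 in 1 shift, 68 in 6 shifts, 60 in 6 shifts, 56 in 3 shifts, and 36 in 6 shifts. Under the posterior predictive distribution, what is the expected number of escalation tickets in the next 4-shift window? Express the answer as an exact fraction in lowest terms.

2228/55

Total count: 6 + 49 + 131 + 119 + 19 + 68 + 60 + 56 + 36 = 544.
Total exposure: 1 + 3 + 7 + 7 + 1 + 6 + 6 + 3 + 6 = 40 shifts.
Conjugate update: add total count to the shape and total exposure to the rate, giving Gamma(557, 55).
Predictive mean over a 4-shift window = T·E[λ|data] = 4·557/55 = 2228/55.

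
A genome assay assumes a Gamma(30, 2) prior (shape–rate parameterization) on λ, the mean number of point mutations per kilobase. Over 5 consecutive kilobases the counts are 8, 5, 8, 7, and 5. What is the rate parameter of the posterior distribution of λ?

Total count: 8 + 5 + 8 + 7 + 5 = 33.
Total exposure: 5 kilobases.
Conjugate update: add total count to the shape and total exposure to the rate, giving Gamma(63, 7).

7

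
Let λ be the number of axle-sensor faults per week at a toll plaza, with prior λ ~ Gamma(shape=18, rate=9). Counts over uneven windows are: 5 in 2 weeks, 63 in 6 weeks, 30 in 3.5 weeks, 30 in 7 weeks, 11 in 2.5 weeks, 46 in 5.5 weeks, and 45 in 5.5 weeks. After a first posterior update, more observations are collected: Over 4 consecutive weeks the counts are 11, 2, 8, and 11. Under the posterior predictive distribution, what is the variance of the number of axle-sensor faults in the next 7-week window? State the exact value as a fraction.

Total count: 5 + 63 + 30 + 30 + 11 + 46 + 45 = 230.
Total exposure: 2 + 6 + 3.5 + 7 + 2.5 + 5.5 + 5.5 = 32 weeks.
After the first batch: Gamma(18 + 230, 9 + 32) = Gamma(248, 41).
Total count: 11 + 2 + 8 + 11 = 32.
Total exposure: 4 weeks.
After the second batch: Gamma(248 + 32, 41 + 4) = Gamma(280, 45).
The posterior predictive for a window of length T is Negative Binomial with variance T·α'·(β'+T)/β'² = 7·280·52/2025 = 20384/405.

20384/405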